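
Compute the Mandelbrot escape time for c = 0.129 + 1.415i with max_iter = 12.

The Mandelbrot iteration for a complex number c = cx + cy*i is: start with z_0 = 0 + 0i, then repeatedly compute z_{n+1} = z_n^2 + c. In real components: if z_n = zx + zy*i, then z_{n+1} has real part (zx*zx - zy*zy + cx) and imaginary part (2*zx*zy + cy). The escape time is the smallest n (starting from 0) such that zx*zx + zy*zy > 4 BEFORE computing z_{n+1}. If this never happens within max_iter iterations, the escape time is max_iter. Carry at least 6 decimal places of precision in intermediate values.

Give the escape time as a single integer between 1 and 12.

z_0 = 0 + 0i, c = 0.1290 + 1.4150i
Iter 1: z = 0.1290 + 1.4150i, |z|^2 = 2.0189
Iter 2: z = -1.8566 + 1.7801i, |z|^2 = 6.6156
Escaped at iteration 2

Answer: 2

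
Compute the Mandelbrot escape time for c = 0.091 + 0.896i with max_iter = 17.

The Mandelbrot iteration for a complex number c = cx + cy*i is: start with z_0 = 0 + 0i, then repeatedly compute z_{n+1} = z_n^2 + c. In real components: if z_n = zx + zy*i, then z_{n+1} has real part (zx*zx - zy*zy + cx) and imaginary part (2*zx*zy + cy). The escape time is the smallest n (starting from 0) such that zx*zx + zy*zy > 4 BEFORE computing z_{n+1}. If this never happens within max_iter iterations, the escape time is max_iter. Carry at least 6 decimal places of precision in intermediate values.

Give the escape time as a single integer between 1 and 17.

Answer: 5

Derivation:
z_0 = 0 + 0i, c = 0.0910 + 0.8960i
Iter 1: z = 0.0910 + 0.8960i, |z|^2 = 0.8111
Iter 2: z = -0.7035 + 1.0591i, |z|^2 = 1.6166
Iter 3: z = -0.5357 + -0.5942i, |z|^2 = 0.6400
Iter 4: z = 0.0249 + 1.5326i, |z|^2 = 2.3494
Iter 5: z = -2.2572 + 0.9723i, |z|^2 = 6.0402
Escaped at iteration 5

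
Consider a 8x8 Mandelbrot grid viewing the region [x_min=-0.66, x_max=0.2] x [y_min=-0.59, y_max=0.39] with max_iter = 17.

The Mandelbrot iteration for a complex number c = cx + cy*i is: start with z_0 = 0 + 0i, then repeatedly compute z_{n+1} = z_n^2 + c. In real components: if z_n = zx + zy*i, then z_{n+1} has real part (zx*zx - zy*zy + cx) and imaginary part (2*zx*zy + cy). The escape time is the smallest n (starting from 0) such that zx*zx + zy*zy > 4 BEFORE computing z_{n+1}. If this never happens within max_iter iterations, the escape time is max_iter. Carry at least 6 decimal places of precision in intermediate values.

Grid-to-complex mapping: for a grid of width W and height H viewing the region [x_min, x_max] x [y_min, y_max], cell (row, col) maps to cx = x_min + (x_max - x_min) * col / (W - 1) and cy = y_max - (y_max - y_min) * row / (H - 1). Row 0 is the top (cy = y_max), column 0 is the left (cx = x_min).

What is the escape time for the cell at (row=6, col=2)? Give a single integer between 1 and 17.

Answer: 17

Derivation:
z_0 = 0 + 0i, c = -0.4143 + -0.4500i
Iter 1: z = -0.4143 + -0.4500i, |z|^2 = 0.3741
Iter 2: z = -0.4452 + -0.0771i, |z|^2 = 0.2041
Iter 3: z = -0.2221 + -0.3813i, |z|^2 = 0.1947
Iter 4: z = -0.5104 + -0.2806i, |z|^2 = 0.3392
Iter 5: z = -0.2326 + -0.1635i, |z|^2 = 0.0808
Iter 6: z = -0.3869 + -0.3739i, |z|^2 = 0.2896
Iter 7: z = -0.4044 + -0.1606i, |z|^2 = 0.1893
Iter 8: z = -0.2766 + -0.3201i, |z|^2 = 0.1789
Iter 9: z = -0.4403 + -0.2729i, |z|^2 = 0.2683
Iter 10: z = -0.2950 + -0.2097i, |z|^2 = 0.1310
Iter 11: z = -0.3712 + -0.3263i, |z|^2 = 0.2443
Iter 12: z = -0.3829 + -0.2077i, |z|^2 = 0.1898
Iter 13: z = -0.3108 + -0.2909i, |z|^2 = 0.1812
Iter 14: z = -0.4023 + -0.2692i, |z|^2 = 0.2343
Iter 15: z = -0.3249 + -0.2334i, |z|^2 = 0.1600
Iter 16: z = -0.3632 + -0.2983i, |z|^2 = 0.2209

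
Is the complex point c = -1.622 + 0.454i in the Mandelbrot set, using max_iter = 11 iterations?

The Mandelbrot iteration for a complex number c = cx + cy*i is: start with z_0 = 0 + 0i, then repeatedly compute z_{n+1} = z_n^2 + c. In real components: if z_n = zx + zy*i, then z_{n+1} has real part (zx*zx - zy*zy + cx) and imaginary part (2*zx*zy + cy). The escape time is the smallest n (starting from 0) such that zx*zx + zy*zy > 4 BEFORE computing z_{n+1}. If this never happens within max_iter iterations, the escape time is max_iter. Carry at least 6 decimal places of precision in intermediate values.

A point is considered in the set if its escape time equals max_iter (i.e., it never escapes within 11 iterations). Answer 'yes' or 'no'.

z_0 = 0 + 0i, c = -1.6220 + 0.4540i
Iter 1: z = -1.6220 + 0.4540i, |z|^2 = 2.8370
Iter 2: z = 0.8028 + -1.0188i, |z|^2 = 1.6823
Iter 3: z = -2.0155 + -1.1817i, |z|^2 = 5.4585
Escaped at iteration 3

Answer: no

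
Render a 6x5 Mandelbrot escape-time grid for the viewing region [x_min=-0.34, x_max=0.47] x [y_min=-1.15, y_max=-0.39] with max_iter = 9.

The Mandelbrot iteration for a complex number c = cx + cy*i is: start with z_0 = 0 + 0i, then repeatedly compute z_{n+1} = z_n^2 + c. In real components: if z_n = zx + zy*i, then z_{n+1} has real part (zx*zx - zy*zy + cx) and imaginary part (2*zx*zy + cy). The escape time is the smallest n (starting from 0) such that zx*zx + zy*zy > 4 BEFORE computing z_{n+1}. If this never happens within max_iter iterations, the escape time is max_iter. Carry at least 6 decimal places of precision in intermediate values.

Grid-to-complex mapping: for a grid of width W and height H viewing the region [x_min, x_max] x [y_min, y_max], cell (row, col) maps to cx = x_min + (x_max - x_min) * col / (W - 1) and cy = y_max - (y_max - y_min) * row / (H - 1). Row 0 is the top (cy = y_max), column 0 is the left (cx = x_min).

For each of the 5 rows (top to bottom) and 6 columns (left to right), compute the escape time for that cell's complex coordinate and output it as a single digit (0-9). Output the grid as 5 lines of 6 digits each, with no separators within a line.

(row=0, col=0): c = -0.3400 + -0.3900i → escape time 9
(row=0, col=1): c = -0.1780 + -0.3900i → escape time 9
(row=0, col=2): c = -0.0160 + -0.3900i → escape time 9
(row=0, col=3): c = 0.1460 + -0.3900i → escape time 9
(row=0, col=4): c = 0.3080 + -0.3900i → escape time 9
(row=0, col=5): c = 0.4700 + -0.3900i → escape time 8
(row=1, col=0): c = -0.3400 + -0.5800i → escape time 9
(row=1, col=1): c = -0.1780 + -0.5800i → escape time 9
(row=1, col=2): c = -0.0160 + -0.5800i → escape time 9
(row=1, col=3): c = 0.1460 + -0.5800i → escape time 9
(row=1, col=4): c = 0.3080 + -0.5800i → escape time 9
(row=1, col=5): c = 0.4700 + -0.5800i → escape time 5
(row=2, col=0): c = -0.3400 + -0.7700i → escape time 7
(row=2, col=1): c = -0.1780 + -0.7700i → escape time 9
(row=2, col=2): c = -0.0160 + -0.7700i → escape time 9
(row=2, col=3): c = 0.1460 + -0.7700i → escape time 6
(row=2, col=4): c = 0.3080 + -0.7700i → escape time 5
(row=2, col=5): c = 0.4700 + -0.7700i → escape time 3
(row=3, col=0): c = -0.3400 + -0.9600i → escape time 5
(row=3, col=1): c = -0.1780 + -0.9600i → escape time 8
(row=3, col=2): c = -0.0160 + -0.9600i → escape time 7
(row=3, col=3): c = 0.1460 + -0.9600i → escape time 4
(row=3, col=4): c = 0.3080 + -0.9600i → escape time 4
(row=3, col=5): c = 0.4700 + -0.9600i → escape time 3
(row=4, col=0): c = -0.3400 + -1.1500i → escape time 4
(row=4, col=1): c = -0.1780 + -1.1500i → escape time 5
(row=4, col=2): c = -0.0160 + -1.1500i → escape time 4
(row=4, col=3): c = 0.1460 + -1.1500i → escape time 3
(row=4, col=4): c = 0.3080 + -1.1500i → escape time 2
(row=4, col=5): c = 0.4700 + -1.1500i → escape time 2

Answer: 999998
999995
799653
587443
454322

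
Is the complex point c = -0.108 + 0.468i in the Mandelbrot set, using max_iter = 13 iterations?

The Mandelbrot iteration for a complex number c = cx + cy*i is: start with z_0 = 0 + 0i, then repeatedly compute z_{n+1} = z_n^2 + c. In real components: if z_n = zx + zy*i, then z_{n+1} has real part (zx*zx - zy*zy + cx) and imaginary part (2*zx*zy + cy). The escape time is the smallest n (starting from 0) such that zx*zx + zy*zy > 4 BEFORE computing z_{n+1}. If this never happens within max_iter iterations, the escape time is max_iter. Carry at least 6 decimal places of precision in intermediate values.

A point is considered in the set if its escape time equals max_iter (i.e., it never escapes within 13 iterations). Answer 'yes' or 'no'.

z_0 = 0 + 0i, c = -0.1080 + 0.4680i
Iter 1: z = -0.1080 + 0.4680i, |z|^2 = 0.2307
Iter 2: z = -0.3154 + 0.3669i, |z|^2 = 0.2341
Iter 3: z = -0.1432 + 0.2366i, |z|^2 = 0.0765
Iter 4: z = -0.1435 + 0.4003i, |z|^2 = 0.1808
Iter 5: z = -0.2476 + 0.3531i, |z|^2 = 0.1860
Iter 6: z = -0.1714 + 0.2931i, |z|^2 = 0.1153
Iter 7: z = -0.1645 + 0.3675i, |z|^2 = 0.1621
Iter 8: z = -0.2160 + 0.3471i, |z|^2 = 0.1671
Iter 9: z = -0.1818 + 0.3181i, |z|^2 = 0.1342
Iter 10: z = -0.1761 + 0.3524i, |z|^2 = 0.1552
Iter 11: z = -0.2011 + 0.3439i, |z|^2 = 0.1587
Iter 12: z = -0.1858 + 0.3297i, |z|^2 = 0.1432
Did not escape in 13 iterations → in set

Answer: yes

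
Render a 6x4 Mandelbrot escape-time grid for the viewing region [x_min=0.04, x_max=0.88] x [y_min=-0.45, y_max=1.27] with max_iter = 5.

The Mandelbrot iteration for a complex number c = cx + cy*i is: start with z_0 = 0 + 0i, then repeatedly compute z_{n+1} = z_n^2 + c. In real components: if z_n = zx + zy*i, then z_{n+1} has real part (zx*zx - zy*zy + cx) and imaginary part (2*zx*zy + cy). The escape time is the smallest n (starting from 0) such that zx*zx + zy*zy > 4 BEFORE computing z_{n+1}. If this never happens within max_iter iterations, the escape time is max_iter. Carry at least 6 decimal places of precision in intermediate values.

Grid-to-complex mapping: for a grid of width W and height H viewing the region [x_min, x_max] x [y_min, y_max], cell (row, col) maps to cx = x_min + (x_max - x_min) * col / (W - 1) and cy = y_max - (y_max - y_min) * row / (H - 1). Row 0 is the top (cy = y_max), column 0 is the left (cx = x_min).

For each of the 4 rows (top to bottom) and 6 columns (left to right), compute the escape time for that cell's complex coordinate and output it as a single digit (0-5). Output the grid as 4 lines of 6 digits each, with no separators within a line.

Answer: 222222
555332
555433
555433

Derivation:
(row=0, col=0): c = 0.0400 + 1.2700i → escape time 2
(row=0, col=1): c = 0.2080 + 1.2700i → escape time 2
(row=0, col=2): c = 0.3760 + 1.2700i → escape time 2
(row=0, col=3): c = 0.5440 + 1.2700i → escape time 2
(row=0, col=4): c = 0.7120 + 1.2700i → escape time 2
(row=0, col=5): c = 0.8800 + 1.2700i → escape time 2
(row=1, col=0): c = 0.0400 + 0.6967i → escape time 5
(row=1, col=1): c = 0.2080 + 0.6967i → escape time 5
(row=1, col=2): c = 0.3760 + 0.6967i → escape time 5
(row=1, col=3): c = 0.5440 + 0.6967i → escape time 3
(row=1, col=4): c = 0.7120 + 0.6967i → escape time 3
(row=1, col=5): c = 0.8800 + 0.6967i → escape time 2
(row=2, col=0): c = 0.0400 + 0.1233i → escape time 5
(row=2, col=1): c = 0.2080 + 0.1233i → escape time 5
(row=2, col=2): c = 0.3760 + 0.1233i → escape time 5
(row=2, col=3): c = 0.5440 + 0.1233i → escape time 4
(row=2, col=4): c = 0.7120 + 0.1233i → escape time 3
(row=2, col=5): c = 0.8800 + 0.1233i → escape time 3
(row=3, col=0): c = 0.0400 + -0.4500i → escape time 5
(row=3, col=1): c = 0.2080 + -0.4500i → escape time 5
(row=3, col=2): c = 0.3760 + -0.4500i → escape time 5
(row=3, col=3): c = 0.5440 + -0.4500i → escape time 4
(row=3, col=4): c = 0.7120 + -0.4500i → escape time 3
(row=3, col=5): c = 0.8800 + -0.4500i → escape time 3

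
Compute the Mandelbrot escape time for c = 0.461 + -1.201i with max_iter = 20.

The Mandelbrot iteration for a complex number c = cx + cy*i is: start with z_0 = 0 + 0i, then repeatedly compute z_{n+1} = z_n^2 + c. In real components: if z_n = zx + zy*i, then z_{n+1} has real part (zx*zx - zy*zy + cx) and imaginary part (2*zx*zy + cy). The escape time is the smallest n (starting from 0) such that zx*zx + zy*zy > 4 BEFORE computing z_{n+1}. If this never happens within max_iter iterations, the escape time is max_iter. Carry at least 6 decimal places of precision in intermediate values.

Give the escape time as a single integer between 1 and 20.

z_0 = 0 + 0i, c = 0.4610 + -1.2010i
Iter 1: z = 0.4610 + -1.2010i, |z|^2 = 1.6549
Iter 2: z = -0.7689 + -2.3083i, |z|^2 = 5.9195
Escaped at iteration 2

Answer: 2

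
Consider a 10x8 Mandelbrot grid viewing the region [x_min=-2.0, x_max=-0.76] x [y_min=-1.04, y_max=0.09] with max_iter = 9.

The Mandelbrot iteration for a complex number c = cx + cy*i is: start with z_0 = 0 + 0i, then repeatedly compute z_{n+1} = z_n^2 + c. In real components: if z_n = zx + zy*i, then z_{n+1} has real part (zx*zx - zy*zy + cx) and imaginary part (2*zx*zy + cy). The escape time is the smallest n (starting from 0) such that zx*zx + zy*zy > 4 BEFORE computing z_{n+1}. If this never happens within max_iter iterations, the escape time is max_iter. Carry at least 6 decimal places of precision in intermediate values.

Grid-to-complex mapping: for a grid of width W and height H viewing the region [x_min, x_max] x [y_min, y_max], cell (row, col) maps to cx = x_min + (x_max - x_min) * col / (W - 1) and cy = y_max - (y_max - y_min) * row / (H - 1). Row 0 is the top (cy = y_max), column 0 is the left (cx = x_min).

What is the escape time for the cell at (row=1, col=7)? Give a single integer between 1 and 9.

Answer: 9

Derivation:
z_0 = 0 + 0i, c = -1.0356 + -0.0714i
Iter 1: z = -1.0356 + -0.0714i, |z|^2 = 1.0775
Iter 2: z = 0.0317 + 0.0765i, |z|^2 = 0.0069
Iter 3: z = -1.0404 + -0.0666i, |z|^2 = 1.0869
Iter 4: z = 0.0425 + 0.0671i, |z|^2 = 0.0063
Iter 5: z = -1.0383 + -0.0657i, |z|^2 = 1.0823
Iter 6: z = 0.0381 + 0.0651i, |z|^2 = 0.0057
Iter 7: z = -1.0383 + -0.0665i, |z|^2 = 1.0826
Iter 8: z = 0.0382 + 0.0666i, |z|^2 = 0.0059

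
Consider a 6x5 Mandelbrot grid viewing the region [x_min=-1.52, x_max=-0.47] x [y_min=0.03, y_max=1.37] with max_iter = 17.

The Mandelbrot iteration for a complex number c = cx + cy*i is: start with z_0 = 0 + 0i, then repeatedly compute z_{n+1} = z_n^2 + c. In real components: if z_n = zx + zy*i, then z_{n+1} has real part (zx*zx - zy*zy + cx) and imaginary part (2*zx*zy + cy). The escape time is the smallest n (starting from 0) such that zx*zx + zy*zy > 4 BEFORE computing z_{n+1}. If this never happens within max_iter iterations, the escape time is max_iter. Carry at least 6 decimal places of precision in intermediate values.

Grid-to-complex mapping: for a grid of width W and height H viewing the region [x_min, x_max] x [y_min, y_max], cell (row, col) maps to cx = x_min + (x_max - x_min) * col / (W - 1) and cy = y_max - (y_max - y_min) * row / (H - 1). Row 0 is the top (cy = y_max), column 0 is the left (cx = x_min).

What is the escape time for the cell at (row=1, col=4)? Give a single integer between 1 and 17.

z_0 = 0 + 0i, c = -0.6800 + 1.0350i
Iter 1: z = -0.6800 + 1.0350i, |z|^2 = 1.5336
Iter 2: z = -1.2888 + -0.3726i, |z|^2 = 1.7999
Iter 3: z = 0.8422 + 1.9954i, |z|^2 = 4.6911
Escaped at iteration 3

Answer: 3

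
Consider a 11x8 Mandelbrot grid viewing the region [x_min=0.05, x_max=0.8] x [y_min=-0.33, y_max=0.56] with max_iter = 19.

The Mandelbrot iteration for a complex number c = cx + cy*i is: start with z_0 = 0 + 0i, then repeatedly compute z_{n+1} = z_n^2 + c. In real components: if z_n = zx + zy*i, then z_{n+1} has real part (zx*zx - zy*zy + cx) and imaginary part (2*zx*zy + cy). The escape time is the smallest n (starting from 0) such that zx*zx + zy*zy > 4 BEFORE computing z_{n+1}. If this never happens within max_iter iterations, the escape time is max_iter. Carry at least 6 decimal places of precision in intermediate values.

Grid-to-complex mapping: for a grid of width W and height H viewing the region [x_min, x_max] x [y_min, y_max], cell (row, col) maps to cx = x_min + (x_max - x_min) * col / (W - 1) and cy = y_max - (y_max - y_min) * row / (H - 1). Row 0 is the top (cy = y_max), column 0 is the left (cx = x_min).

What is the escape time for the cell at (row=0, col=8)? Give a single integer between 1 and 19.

z_0 = 0 + 0i, c = 0.6500 + 0.5600i
Iter 1: z = 0.6500 + 0.5600i, |z|^2 = 0.7361
Iter 2: z = 0.7589 + 1.2880i, |z|^2 = 2.2349
Iter 3: z = -0.4330 + 2.5149i, |z|^2 = 6.5124
Escaped at iteration 3

Answer: 3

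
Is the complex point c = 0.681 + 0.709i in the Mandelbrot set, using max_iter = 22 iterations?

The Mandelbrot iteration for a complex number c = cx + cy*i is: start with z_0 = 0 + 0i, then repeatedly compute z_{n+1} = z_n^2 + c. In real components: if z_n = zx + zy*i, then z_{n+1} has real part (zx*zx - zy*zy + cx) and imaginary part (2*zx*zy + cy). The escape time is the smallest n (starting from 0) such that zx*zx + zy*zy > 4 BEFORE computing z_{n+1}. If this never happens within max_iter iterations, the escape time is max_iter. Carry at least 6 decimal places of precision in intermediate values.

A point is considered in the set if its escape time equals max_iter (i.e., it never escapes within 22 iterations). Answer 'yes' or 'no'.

z_0 = 0 + 0i, c = 0.6810 + 0.7090i
Iter 1: z = 0.6810 + 0.7090i, |z|^2 = 0.9664
Iter 2: z = 0.6421 + 1.6747i, |z|^2 = 3.2167
Iter 3: z = -1.7112 + 2.8595i, |z|^2 = 11.1052
Escaped at iteration 3

Answer: no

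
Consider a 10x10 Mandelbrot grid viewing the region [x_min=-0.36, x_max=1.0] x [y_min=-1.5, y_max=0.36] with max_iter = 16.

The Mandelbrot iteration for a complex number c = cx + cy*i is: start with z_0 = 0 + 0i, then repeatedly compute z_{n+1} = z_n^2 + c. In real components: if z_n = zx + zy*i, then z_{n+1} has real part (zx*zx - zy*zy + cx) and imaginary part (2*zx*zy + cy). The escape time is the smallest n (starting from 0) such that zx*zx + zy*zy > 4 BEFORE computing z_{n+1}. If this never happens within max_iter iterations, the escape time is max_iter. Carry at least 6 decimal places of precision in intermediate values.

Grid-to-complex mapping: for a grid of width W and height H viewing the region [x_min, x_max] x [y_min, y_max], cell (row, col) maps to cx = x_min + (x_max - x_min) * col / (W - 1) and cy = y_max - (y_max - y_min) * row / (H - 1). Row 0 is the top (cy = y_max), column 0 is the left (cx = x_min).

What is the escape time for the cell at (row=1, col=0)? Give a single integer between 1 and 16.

Answer: 16

Derivation:
z_0 = 0 + 0i, c = -0.3600 + 0.1533i
Iter 1: z = -0.3600 + 0.1533i, |z|^2 = 0.1531
Iter 2: z = -0.2539 + 0.0429i, |z|^2 = 0.0663
Iter 3: z = -0.2974 + 0.1315i, |z|^2 = 0.1057
Iter 4: z = -0.2889 + 0.0751i, |z|^2 = 0.0891
Iter 5: z = -0.2822 + 0.1099i, |z|^2 = 0.0917
Iter 6: z = -0.2925 + 0.0913i, |z|^2 = 0.0939
Iter 7: z = -0.2828 + 0.0999i, |z|^2 = 0.0900
Iter 8: z = -0.2900 + 0.0968i, |z|^2 = 0.0935
Iter 9: z = -0.2853 + 0.0972i, |z|^2 = 0.0908
Iter 10: z = -0.2881 + 0.0979i, |z|^2 = 0.0926
Iter 11: z = -0.2866 + 0.0969i, |z|^2 = 0.0915
Iter 12: z = -0.2873 + 0.0978i, |z|^2 = 0.0921
Iter 13: z = -0.2870 + 0.0972i, |z|^2 = 0.0918
Iter 14: z = -0.2870 + 0.0976i, |z|^2 = 0.0919
Iter 15: z = -0.2871 + 0.0973i, |z|^2 = 0.0919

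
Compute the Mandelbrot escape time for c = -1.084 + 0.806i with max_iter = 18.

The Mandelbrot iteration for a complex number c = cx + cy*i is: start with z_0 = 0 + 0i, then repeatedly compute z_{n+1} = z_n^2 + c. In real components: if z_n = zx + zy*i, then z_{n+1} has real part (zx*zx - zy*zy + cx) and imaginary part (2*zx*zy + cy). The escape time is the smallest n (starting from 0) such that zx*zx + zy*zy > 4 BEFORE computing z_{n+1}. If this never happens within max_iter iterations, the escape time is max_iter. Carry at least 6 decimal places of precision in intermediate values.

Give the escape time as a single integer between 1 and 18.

Answer: 3

Derivation:
z_0 = 0 + 0i, c = -1.0840 + 0.8060i
Iter 1: z = -1.0840 + 0.8060i, |z|^2 = 1.8247
Iter 2: z = -0.5586 + -0.9414i, |z|^2 = 1.1983
Iter 3: z = -1.6582 + 1.8577i, |z|^2 = 6.2008
Escaped at iteration 3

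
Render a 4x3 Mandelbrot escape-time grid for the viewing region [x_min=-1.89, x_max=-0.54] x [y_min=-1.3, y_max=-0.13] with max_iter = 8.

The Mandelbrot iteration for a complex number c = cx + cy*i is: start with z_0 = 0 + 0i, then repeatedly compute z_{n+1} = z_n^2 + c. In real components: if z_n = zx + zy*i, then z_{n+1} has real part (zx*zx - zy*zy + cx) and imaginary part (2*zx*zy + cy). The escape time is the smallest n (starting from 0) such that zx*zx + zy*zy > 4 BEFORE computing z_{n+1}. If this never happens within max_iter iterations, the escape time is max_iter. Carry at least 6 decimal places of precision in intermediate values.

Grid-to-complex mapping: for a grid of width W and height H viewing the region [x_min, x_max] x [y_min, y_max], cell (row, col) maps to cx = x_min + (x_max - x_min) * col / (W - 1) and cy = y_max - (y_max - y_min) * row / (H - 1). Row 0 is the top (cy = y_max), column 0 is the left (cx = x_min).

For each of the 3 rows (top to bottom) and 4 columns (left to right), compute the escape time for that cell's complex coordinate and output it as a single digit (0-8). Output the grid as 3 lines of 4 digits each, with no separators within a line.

Answer: 4888
1347
1223

Derivation:
(row=0, col=0): c = -1.8900 + -0.1300i → escape time 4
(row=0, col=1): c = -1.4400 + -0.1300i → escape time 8
(row=0, col=2): c = -0.9900 + -0.1300i → escape time 8
(row=0, col=3): c = -0.5400 + -0.1300i → escape time 8
(row=1, col=0): c = -1.8900 + -0.7150i → escape time 1
(row=1, col=1): c = -1.4400 + -0.7150i → escape time 3
(row=1, col=2): c = -0.9900 + -0.7150i → escape time 4
(row=1, col=3): c = -0.5400 + -0.7150i → escape time 7
(row=2, col=0): c = -1.8900 + -1.3000i → escape time 1
(row=2, col=1): c = -1.4400 + -1.3000i → escape time 2
(row=2, col=2): c = -0.9900 + -1.3000i → escape time 2
(row=2, col=3): c = -0.5400 + -1.3000i → escape time 3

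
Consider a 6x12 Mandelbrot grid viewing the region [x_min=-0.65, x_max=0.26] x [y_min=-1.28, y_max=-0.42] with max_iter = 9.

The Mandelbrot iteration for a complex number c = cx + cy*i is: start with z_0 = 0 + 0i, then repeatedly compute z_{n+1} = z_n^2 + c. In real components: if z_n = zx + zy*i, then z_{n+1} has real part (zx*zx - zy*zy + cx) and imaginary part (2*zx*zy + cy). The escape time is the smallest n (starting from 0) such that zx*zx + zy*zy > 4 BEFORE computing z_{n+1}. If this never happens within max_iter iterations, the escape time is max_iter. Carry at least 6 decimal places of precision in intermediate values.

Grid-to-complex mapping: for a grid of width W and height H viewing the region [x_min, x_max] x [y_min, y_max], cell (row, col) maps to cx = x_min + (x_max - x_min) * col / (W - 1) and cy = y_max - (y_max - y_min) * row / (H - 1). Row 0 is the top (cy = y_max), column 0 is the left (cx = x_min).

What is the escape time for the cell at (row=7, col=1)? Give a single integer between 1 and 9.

Answer: 4

Derivation:
z_0 = 0 + 0i, c = -0.4680 + -0.9673i
Iter 1: z = -0.4680 + -0.9673i, |z|^2 = 1.1546
Iter 2: z = -1.1846 + -0.0619i, |z|^2 = 1.4071
Iter 3: z = 0.9314 + -0.8206i, |z|^2 = 1.5410
Iter 4: z = -0.2738 + -2.4959i, |z|^2 = 6.3047
Escaped at iteration 4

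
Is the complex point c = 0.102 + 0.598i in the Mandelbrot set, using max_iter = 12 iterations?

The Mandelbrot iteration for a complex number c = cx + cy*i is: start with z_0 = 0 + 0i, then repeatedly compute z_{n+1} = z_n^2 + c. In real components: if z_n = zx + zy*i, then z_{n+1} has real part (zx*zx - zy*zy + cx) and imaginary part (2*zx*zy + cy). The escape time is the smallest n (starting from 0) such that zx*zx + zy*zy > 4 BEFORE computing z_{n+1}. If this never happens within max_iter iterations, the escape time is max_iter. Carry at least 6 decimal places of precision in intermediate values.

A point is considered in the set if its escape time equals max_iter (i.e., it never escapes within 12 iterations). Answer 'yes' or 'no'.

Answer: yes

Derivation:
z_0 = 0 + 0i, c = 0.1020 + 0.5980i
Iter 1: z = 0.1020 + 0.5980i, |z|^2 = 0.3680
Iter 2: z = -0.2452 + 0.7200i, |z|^2 = 0.5785
Iter 3: z = -0.3563 + 0.2449i, |z|^2 = 0.1869
Iter 4: z = 0.1689 + 0.4235i, |z|^2 = 0.2079
Iter 5: z = -0.0488 + 0.7411i, |z|^2 = 0.5516
Iter 6: z = -0.4448 + 0.5257i, |z|^2 = 0.4742
Iter 7: z = 0.0236 + 0.1303i, |z|^2 = 0.0175
Iter 8: z = 0.0856 + 0.6041i, |z|^2 = 0.3723
Iter 9: z = -0.2557 + 0.7014i, |z|^2 = 0.5573
Iter 10: z = -0.3246 + 0.2394i, |z|^2 = 0.1626
Iter 11: z = 0.1501 + 0.4426i, |z|^2 = 0.2184
Did not escape in 12 iterations → in set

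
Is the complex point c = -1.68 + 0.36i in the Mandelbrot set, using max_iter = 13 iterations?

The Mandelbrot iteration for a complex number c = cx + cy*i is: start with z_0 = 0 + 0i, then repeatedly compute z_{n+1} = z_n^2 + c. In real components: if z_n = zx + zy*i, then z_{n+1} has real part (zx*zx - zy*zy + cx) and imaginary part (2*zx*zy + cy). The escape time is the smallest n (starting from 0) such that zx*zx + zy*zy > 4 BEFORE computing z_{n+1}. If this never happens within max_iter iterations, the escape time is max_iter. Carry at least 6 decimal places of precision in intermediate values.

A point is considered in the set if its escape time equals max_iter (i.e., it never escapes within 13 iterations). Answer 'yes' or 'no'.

z_0 = 0 + 0i, c = -1.6800 + 0.3600i
Iter 1: z = -1.6800 + 0.3600i, |z|^2 = 2.9520
Iter 2: z = 1.0128 + -0.8496i, |z|^2 = 1.7476
Iter 3: z = -1.3761 + -1.3609i, |z|^2 = 3.7457
Iter 4: z = -1.6387 + 4.1055i, |z|^2 = 19.5402
Escaped at iteration 4

Answer: no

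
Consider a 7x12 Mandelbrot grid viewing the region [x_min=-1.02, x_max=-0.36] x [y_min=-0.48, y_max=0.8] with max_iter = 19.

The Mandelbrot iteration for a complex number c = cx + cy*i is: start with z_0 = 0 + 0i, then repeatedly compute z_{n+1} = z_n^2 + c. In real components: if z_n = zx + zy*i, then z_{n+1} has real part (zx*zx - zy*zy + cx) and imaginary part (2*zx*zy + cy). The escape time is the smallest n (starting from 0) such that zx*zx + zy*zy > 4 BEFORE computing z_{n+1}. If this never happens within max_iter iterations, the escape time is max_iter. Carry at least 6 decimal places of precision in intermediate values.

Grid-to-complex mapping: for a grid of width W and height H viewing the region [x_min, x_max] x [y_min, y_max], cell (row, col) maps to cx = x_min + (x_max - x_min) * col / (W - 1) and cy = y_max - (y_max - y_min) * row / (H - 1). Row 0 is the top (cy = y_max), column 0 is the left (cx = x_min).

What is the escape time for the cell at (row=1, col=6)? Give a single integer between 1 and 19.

z_0 = 0 + 0i, c = -0.3600 + 0.6836i
Iter 1: z = -0.3600 + 0.6836i, |z|^2 = 0.5970
Iter 2: z = -0.6978 + 0.1914i, |z|^2 = 0.5235
Iter 3: z = 0.0902 + 0.4165i, |z|^2 = 0.1816
Iter 4: z = -0.5253 + 0.7588i, |z|^2 = 0.8518
Iter 5: z = -0.6598 + -0.1136i, |z|^2 = 0.4482
Iter 6: z = 0.0624 + 0.8336i, |z|^2 = 0.6987
Iter 7: z = -1.0509 + 0.7877i, |z|^2 = 1.7249
Iter 8: z = 0.1240 + -0.9720i, |z|^2 = 0.9601
Iter 9: z = -1.2894 + 0.4426i, |z|^2 = 1.8584
Iter 10: z = 1.1065 + -0.4577i, |z|^2 = 1.4340
Iter 11: z = 0.6549 + -0.3294i, |z|^2 = 0.5374
Iter 12: z = -0.0395 + 0.2522i, |z|^2 = 0.0652
Iter 13: z = -0.4220 + 0.6637i, |z|^2 = 0.6186
Iter 14: z = -0.6224 + 0.1234i, |z|^2 = 0.4026
Iter 15: z = 0.0121 + 0.5300i, |z|^2 = 0.2811
Iter 16: z = -0.6408 + 0.6965i, |z|^2 = 0.8956
Iter 17: z = -0.4345 + -0.2089i, |z|^2 = 0.2324
Iter 18: z = -0.2149 + 0.8652i, |z|^2 = 0.7947

Answer: 19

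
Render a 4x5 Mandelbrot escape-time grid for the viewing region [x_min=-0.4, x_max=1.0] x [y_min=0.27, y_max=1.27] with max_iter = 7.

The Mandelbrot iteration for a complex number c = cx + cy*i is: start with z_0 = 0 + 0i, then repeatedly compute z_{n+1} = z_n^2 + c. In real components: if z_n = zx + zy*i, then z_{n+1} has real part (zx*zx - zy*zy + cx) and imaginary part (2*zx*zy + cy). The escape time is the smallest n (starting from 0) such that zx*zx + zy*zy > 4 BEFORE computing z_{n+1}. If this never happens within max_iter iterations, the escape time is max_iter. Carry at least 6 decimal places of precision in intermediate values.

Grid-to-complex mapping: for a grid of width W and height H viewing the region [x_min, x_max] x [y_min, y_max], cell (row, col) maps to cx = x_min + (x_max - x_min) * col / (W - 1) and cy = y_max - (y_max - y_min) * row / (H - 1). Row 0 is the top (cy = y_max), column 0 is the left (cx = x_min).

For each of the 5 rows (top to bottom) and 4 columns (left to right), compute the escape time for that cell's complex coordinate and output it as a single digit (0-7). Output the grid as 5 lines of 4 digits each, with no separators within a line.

Answer: 3222
4422
7732
7742
7752

Derivation:
(row=0, col=0): c = -0.4000 + 1.2700i → escape time 3
(row=0, col=1): c = 0.0667 + 1.2700i → escape time 2
(row=0, col=2): c = 0.5333 + 1.2700i → escape time 2
(row=0, col=3): c = 1.0000 + 1.2700i → escape time 2
(row=1, col=0): c = -0.4000 + 1.0200i → escape time 4
(row=1, col=1): c = 0.0667 + 1.0200i → escape time 4
(row=1, col=2): c = 0.5333 + 1.0200i → escape time 2
(row=1, col=3): c = 1.0000 + 1.0200i → escape time 2
(row=2, col=0): c = -0.4000 + 0.7700i → escape time 7
(row=2, col=1): c = 0.0667 + 0.7700i → escape time 7
(row=2, col=2): c = 0.5333 + 0.7700i → escape time 3
(row=2, col=3): c = 1.0000 + 0.7700i → escape time 2
(row=3, col=0): c = -0.4000 + 0.5200i → escape time 7
(row=3, col=1): c = 0.0667 + 0.5200i → escape time 7
(row=3, col=2): c = 0.5333 + 0.5200i → escape time 4
(row=3, col=3): c = 1.0000 + 0.5200i → escape time 2
(row=4, col=0): c = -0.4000 + 0.2700i → escape time 7
(row=4, col=1): c = 0.0667 + 0.2700i → escape time 7
(row=4, col=2): c = 0.5333 + 0.2700i → escape time 5
(row=4, col=3): c = 1.0000 + 0.2700i → escape time 2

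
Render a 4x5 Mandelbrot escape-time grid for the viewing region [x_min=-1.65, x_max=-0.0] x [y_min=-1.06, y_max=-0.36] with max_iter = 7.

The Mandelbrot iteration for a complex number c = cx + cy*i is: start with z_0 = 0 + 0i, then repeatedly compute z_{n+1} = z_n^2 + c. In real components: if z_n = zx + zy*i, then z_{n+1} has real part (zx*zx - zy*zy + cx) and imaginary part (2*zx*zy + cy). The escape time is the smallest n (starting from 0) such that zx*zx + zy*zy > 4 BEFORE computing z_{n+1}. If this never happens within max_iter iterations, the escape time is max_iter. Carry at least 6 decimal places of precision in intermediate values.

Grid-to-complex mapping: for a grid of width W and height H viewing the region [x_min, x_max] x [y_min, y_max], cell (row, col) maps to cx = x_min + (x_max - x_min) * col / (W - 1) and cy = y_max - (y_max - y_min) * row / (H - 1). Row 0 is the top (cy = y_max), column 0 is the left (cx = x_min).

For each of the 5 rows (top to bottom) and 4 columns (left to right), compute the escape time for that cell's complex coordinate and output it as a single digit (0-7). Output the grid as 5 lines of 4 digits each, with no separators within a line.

Answer: 4777
3577
3377
2347
2345

Derivation:
(row=0, col=0): c = -1.6500 + -0.3600i → escape time 4
(row=0, col=1): c = -1.1000 + -0.3600i → escape time 7
(row=0, col=2): c = -0.5500 + -0.3600i → escape time 7
(row=0, col=3): c = -0.0000 + -0.3600i → escape time 7
(row=1, col=0): c = -1.6500 + -0.5350i → escape time 3
(row=1, col=1): c = -1.1000 + -0.5350i → escape time 5
(row=1, col=2): c = -0.5500 + -0.5350i → escape time 7
(row=1, col=3): c = -0.0000 + -0.5350i → escape time 7
(row=2, col=0): c = -1.6500 + -0.7100i → escape time 3
(row=2, col=1): c = -1.1000 + -0.7100i → escape time 3
(row=2, col=2): c = -0.5500 + -0.7100i → escape time 7
(row=2, col=3): c = -0.0000 + -0.7100i → escape time 7
(row=3, col=0): c = -1.6500 + -0.8850i → escape time 2
(row=3, col=1): c = -1.1000 + -0.8850i → escape time 3
(row=3, col=2): c = -0.5500 + -0.8850i → escape time 4
(row=3, col=3): c = -0.0000 + -0.8850i → escape time 7
(row=4, col=0): c = -1.6500 + -1.0600i → escape time 2
(row=4, col=1): c = -1.1000 + -1.0600i → escape time 3
(row=4, col=2): c = -0.5500 + -1.0600i → escape time 4
(row=4, col=3): c = -0.0000 + -1.0600i → escape time 5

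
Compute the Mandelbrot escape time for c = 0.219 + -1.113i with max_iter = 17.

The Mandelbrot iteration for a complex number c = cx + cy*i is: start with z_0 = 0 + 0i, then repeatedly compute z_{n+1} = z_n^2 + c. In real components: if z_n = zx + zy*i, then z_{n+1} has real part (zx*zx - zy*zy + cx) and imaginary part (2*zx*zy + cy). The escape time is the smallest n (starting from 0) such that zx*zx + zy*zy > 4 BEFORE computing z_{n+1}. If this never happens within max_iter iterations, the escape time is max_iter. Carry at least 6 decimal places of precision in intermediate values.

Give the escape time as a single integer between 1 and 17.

Answer: 3

Derivation:
z_0 = 0 + 0i, c = 0.2190 + -1.1130i
Iter 1: z = 0.2190 + -1.1130i, |z|^2 = 1.2867
Iter 2: z = -0.9718 + -1.6005i, |z|^2 = 3.5060
Iter 3: z = -1.3982 + 1.9977i, |z|^2 = 5.9459
Escaped at iteration 3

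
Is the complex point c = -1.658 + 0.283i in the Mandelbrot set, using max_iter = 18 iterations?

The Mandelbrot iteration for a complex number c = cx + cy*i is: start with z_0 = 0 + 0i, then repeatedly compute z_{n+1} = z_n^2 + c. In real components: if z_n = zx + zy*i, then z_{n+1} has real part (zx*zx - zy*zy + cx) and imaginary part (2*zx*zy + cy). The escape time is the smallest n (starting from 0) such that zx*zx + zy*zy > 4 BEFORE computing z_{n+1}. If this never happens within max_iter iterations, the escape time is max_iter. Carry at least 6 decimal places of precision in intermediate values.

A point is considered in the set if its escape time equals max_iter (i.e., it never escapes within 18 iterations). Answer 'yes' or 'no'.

z_0 = 0 + 0i, c = -1.6580 + 0.2830i
Iter 1: z = -1.6580 + 0.2830i, |z|^2 = 2.8291
Iter 2: z = 1.0109 + -0.6554i, |z|^2 = 1.4515
Iter 3: z = -1.0657 + -1.0421i, |z|^2 = 2.2218
Iter 4: z = -1.6082 + 2.5042i, |z|^2 = 8.8574
Escaped at iteration 4

Answer: no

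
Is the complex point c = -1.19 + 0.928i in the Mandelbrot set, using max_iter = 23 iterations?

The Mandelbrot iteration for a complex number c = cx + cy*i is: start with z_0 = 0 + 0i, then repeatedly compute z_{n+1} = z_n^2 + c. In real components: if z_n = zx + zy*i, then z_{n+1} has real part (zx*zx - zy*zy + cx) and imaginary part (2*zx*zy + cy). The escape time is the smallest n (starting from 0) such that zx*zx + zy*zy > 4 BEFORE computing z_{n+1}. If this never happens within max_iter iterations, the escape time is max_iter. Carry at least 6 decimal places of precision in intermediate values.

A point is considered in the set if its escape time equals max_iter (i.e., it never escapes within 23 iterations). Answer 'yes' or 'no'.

Answer: no

Derivation:
z_0 = 0 + 0i, c = -1.1900 + 0.9280i
Iter 1: z = -1.1900 + 0.9280i, |z|^2 = 2.2773
Iter 2: z = -0.6351 + -1.2806i, |z|^2 = 2.0434
Iter 3: z = -2.4267 + 2.5546i, |z|^2 = 12.4150
Escaped at iteration 3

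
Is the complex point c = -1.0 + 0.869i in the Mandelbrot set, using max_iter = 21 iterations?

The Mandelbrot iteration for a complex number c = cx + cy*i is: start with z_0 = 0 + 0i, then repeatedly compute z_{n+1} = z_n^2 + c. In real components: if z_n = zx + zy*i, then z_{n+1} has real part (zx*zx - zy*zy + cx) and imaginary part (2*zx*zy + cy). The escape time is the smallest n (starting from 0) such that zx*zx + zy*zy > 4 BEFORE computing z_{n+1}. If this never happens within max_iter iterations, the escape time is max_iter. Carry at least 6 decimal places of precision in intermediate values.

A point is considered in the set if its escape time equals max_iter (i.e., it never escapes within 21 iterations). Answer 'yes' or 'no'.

z_0 = 0 + 0i, c = -1.0000 + 0.8690i
Iter 1: z = -1.0000 + 0.8690i, |z|^2 = 1.7552
Iter 2: z = -0.7552 + -0.8690i, |z|^2 = 1.3254
Iter 3: z = -1.1849 + 2.1815i, |z|^2 = 6.1628
Escaped at iteration 3

Answer: no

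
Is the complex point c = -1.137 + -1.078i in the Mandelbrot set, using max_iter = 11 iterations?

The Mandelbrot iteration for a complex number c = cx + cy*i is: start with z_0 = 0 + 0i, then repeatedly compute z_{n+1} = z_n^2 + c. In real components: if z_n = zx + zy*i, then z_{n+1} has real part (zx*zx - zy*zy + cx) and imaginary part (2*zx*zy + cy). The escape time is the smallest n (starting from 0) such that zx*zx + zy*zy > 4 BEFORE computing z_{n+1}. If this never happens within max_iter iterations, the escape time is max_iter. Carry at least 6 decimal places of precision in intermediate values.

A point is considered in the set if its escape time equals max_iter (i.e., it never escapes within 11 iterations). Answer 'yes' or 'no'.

z_0 = 0 + 0i, c = -1.1370 + -1.0780i
Iter 1: z = -1.1370 + -1.0780i, |z|^2 = 2.4549
Iter 2: z = -1.0063 + 1.3734i, |z|^2 = 2.8988
Iter 3: z = -2.0105 + -3.8421i, |z|^2 = 18.8037
Escaped at iteration 3

Answer: no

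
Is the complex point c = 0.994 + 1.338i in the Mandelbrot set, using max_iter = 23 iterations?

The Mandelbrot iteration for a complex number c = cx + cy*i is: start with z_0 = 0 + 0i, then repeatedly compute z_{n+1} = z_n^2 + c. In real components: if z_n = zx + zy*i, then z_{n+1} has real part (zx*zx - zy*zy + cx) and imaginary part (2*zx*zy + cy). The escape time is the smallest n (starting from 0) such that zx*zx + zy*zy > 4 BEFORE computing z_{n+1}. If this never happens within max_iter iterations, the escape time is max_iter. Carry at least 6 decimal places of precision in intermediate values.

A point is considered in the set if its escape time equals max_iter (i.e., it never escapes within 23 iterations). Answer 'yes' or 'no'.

Answer: no

Derivation:
z_0 = 0 + 0i, c = 0.9940 + 1.3380i
Iter 1: z = 0.9940 + 1.3380i, |z|^2 = 2.7783
Iter 2: z = 0.1918 + 3.9979i, |z|^2 = 16.0203
Escaped at iteration 2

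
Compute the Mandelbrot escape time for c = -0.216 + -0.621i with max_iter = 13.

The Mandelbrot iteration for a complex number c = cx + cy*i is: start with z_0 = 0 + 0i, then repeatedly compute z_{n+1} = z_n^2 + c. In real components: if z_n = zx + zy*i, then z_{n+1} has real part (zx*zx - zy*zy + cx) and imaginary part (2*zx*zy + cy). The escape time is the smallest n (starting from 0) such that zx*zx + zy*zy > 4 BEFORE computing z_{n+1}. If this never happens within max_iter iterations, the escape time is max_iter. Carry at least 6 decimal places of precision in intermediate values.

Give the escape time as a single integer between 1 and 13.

z_0 = 0 + 0i, c = -0.2160 + -0.6210i
Iter 1: z = -0.2160 + -0.6210i, |z|^2 = 0.4323
Iter 2: z = -0.5550 + -0.3527i, |z|^2 = 0.4324
Iter 3: z = -0.0324 + -0.2295i, |z|^2 = 0.0537
Iter 4: z = -0.2676 + -0.6061i, |z|^2 = 0.4390
Iter 5: z = -0.5118 + -0.2966i, |z|^2 = 0.3499
Iter 6: z = -0.0421 + -0.3174i, |z|^2 = 0.1025
Iter 7: z = -0.3150 + -0.5943i, |z|^2 = 0.4524
Iter 8: z = -0.4700 + -0.2466i, |z|^2 = 0.2817
Iter 9: z = -0.0559 + -0.3892i, |z|^2 = 0.1546
Iter 10: z = -0.3644 + -0.5775i, |z|^2 = 0.4662
Iter 11: z = -0.4167 + -0.2002i, |z|^2 = 0.2137
Iter 12: z = -0.0824 + -0.4542i, |z|^2 = 0.2131

Answer: 13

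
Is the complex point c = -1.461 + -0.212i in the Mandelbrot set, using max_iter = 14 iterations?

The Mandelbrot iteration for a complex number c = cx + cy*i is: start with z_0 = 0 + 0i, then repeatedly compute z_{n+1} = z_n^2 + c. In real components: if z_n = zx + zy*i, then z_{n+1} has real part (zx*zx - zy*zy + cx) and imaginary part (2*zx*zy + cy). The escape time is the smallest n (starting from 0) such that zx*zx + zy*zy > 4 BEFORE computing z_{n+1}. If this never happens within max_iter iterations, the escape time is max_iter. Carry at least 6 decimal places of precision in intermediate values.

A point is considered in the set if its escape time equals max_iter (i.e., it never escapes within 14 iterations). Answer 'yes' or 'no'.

z_0 = 0 + 0i, c = -1.4610 + -0.2120i
Iter 1: z = -1.4610 + -0.2120i, |z|^2 = 2.1795
Iter 2: z = 0.6286 + 0.4075i, |z|^2 = 0.5611
Iter 3: z = -1.2319 + 0.3002i, |z|^2 = 1.6078
Iter 4: z = -0.0335 + -0.9518i, |z|^2 = 0.9070
Iter 5: z = -2.3657 + -0.1482i, |z|^2 = 5.6186
Escaped at iteration 5

Answer: no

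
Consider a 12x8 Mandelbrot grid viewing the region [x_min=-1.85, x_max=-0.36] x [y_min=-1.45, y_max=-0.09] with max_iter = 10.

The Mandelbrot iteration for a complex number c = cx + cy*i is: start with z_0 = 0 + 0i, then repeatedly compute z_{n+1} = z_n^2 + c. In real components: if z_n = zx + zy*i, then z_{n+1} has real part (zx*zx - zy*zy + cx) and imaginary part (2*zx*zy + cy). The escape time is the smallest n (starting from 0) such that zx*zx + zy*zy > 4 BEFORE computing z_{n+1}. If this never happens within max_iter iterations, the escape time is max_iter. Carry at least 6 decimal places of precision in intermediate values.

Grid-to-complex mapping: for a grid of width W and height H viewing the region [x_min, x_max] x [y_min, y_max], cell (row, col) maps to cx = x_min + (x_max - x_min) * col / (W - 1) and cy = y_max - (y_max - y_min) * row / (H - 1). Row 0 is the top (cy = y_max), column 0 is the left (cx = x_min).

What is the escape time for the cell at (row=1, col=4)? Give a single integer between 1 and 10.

z_0 = 0 + 0i, c = -1.3082 + -0.2843i
Iter 1: z = -1.3082 + -0.2843i, |z|^2 = 1.7922
Iter 2: z = 0.3223 + 0.4595i, |z|^2 = 0.3151
Iter 3: z = -1.4154 + 0.0120i, |z|^2 = 2.0036
Iter 4: z = 0.6951 + -0.3181i, |z|^2 = 0.5844
Iter 5: z = -0.9262 + -0.7265i, |z|^2 = 1.3857
Iter 6: z = -0.9782 + 1.0615i, |z|^2 = 2.0837
Iter 7: z = -1.4782 + -2.3611i, |z|^2 = 7.7598
Escaped at iteration 7

Answer: 7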